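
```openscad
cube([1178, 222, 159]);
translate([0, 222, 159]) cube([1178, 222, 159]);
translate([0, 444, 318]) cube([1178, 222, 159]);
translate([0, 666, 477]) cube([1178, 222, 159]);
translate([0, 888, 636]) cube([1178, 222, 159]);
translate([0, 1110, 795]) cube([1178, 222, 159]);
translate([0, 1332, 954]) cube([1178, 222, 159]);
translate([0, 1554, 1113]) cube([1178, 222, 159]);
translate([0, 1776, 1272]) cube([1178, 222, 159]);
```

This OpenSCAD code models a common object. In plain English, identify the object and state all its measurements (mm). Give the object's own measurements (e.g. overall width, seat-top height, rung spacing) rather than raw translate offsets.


A straight staircase of 9 solid steps. Each step is 1178 mm wide (x), 222 mm deep (y, the going) and 159 mm tall (the rise). The first step rests on the floor; each subsequent step sits one going further in +y and one rise higher in +z, directly behind and above the previous step with no overlap.


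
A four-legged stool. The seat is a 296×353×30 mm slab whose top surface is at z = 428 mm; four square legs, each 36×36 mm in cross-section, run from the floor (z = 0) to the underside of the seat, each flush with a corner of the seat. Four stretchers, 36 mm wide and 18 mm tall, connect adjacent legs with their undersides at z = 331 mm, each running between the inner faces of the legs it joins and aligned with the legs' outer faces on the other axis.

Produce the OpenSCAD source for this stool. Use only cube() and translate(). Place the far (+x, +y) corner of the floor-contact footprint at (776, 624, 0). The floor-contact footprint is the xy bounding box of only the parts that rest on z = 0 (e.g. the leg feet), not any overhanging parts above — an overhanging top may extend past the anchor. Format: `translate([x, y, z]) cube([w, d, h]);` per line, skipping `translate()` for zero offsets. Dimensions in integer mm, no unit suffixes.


translate([480, 271, 398]) cube([296, 353, 30]);
translate([480, 271, 0]) cube([36, 36, 398]);
translate([740, 271, 0]) cube([36, 36, 398]);
translate([480, 588, 0]) cube([36, 36, 398]);
translate([740, 588, 0]) cube([36, 36, 398]);
translate([516, 271, 331]) cube([224, 36, 18]);
translate([516, 588, 331]) cube([224, 36, 18]);
translate([480, 307, 331]) cube([36, 281, 18]);
translate([740, 307, 331]) cube([36, 281, 18]);


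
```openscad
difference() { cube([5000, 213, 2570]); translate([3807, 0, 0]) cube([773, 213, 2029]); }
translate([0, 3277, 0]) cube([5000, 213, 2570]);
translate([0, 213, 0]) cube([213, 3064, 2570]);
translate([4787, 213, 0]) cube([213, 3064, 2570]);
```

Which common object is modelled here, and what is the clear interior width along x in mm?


A single room. The interior width is 4574 mm.

Four walls enclosing a rectangle with a door in the front wall — a room. Outside width 5000 minus two 213 mm walls gives 4574 mm.


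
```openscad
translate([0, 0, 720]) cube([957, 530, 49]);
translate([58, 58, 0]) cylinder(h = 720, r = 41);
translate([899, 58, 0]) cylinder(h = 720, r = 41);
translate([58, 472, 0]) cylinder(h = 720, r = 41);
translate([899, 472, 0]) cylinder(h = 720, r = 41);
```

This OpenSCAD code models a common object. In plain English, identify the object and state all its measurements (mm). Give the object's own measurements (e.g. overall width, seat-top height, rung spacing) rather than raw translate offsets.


A table: top 957 mm (x) × 530 mm (y), 49 mm thick, upper face at z = 769 mm, on four round legs of 82 mm diameter, each leg's bounding box inset 17 mm from the nearest pair of top edges from z = 0 to the bottom of the top.


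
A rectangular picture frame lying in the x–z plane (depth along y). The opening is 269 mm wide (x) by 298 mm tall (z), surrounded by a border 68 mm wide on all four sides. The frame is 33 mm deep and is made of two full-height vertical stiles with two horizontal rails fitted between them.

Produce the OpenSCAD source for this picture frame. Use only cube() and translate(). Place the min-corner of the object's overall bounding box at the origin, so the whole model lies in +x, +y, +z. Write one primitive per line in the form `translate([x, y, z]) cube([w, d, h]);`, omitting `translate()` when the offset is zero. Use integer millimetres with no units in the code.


cube([68, 33, 434]);
translate([337, 0, 0]) cube([68, 33, 434]);
translate([68, 0, 0]) cube([269, 33, 68]);
translate([68, 0, 366]) cube([269, 33, 68]);


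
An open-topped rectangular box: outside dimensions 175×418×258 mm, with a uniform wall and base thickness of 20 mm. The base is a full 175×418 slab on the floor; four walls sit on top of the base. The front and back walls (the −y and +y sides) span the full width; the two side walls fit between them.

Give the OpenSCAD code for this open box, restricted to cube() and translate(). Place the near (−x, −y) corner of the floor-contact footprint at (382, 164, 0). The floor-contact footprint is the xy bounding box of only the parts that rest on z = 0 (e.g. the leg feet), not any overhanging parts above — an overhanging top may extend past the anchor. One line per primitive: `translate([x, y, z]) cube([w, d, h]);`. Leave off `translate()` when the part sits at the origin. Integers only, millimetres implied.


translate([382, 164, 0]) cube([175, 418, 20]);
translate([382, 164, 20]) cube([175, 20, 238]);
translate([382, 562, 20]) cube([175, 20, 238]);
translate([382, 184, 20]) cube([20, 378, 238]);
translate([537, 184, 20]) cube([20, 378, 238]);


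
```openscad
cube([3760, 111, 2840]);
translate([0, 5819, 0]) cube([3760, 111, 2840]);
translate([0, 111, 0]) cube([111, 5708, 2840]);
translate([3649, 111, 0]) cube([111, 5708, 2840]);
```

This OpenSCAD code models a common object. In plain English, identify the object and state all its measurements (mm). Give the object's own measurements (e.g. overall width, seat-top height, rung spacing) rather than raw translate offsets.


The wall frame of a small rectangular building: four walls, each 2840 mm tall and 111 mm thick, enclosing a footprint 3760 mm (x) by 5930 mm (y) outside-to-outside, with no floor or roof. The front and back walls (the −y and +y sides) span the full width; the two side walls fit between them.


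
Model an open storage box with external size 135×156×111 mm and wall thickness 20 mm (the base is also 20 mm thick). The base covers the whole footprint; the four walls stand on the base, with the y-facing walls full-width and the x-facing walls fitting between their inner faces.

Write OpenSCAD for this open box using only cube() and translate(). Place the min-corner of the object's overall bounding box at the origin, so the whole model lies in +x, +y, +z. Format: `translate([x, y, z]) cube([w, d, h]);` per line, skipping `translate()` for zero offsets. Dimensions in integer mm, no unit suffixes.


cube([135, 156, 20]);
translate([0, 0, 20]) cube([135, 20, 91]);
translate([0, 136, 20]) cube([135, 20, 91]);
translate([0, 20, 20]) cube([20, 116, 91]);
translate([115, 20, 20]) cube([20, 116, 91]);


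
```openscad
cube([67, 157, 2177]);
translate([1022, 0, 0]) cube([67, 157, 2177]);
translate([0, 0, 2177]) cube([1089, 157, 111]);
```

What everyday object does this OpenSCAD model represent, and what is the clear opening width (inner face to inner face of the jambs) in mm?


A door frame. The clear opening width is 955 mm.

Two 2177 mm tall posts with a header on top — a door frame. The left jamb is 67 mm wide at x = 0; the right jamb starts at x = 1022. The clear opening is 1022 − 67 = 955 mm.


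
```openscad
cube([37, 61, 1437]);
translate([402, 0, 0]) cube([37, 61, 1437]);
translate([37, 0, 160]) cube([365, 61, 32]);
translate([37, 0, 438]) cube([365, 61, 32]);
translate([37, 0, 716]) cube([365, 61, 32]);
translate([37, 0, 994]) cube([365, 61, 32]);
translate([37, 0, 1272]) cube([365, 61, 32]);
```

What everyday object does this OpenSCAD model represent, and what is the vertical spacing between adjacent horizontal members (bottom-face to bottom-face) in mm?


A ladder. The rung spacing is 278 mm.

Two tall 37×61 posts with 5 short bars between them — a ladder. Adjacent rungs sit at z = 160 and z = 438, so the spacing is 438 − 160 = 278 mm.


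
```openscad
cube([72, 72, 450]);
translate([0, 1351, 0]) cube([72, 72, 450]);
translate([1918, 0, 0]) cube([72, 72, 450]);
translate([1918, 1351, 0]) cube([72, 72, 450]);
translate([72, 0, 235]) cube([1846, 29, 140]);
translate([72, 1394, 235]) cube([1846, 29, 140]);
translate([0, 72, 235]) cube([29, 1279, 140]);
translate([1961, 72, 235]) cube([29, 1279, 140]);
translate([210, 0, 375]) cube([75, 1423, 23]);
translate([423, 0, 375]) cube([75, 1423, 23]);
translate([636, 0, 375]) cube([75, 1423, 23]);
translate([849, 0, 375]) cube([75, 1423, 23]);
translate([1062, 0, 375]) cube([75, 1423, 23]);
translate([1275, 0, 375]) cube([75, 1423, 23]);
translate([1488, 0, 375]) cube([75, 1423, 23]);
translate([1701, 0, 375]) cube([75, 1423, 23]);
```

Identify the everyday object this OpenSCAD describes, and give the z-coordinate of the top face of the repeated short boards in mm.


A bed frame. The slat-top height is 398 mm.

Four posts, four rails, and a row of slats — a bed frame. Slats sit on the rails at z = 235 + 140 = 375; with slat thickness 23, the top is 398 mm.


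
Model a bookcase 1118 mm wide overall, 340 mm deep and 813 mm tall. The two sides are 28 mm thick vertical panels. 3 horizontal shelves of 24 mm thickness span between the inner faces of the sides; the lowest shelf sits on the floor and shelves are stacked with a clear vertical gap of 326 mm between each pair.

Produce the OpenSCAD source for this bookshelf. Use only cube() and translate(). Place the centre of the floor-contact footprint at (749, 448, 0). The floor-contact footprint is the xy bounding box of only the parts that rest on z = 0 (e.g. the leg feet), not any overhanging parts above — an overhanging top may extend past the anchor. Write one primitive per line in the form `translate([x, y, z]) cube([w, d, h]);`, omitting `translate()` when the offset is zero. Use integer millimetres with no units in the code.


translate([190, 278, 0]) cube([28, 340, 813]);
translate([1280, 278, 0]) cube([28, 340, 813]);
translate([218, 278, 0]) cube([1062, 340, 24]);
translate([218, 278, 350]) cube([1062, 340, 24]);
translate([218, 278, 700]) cube([1062, 340, 24]);


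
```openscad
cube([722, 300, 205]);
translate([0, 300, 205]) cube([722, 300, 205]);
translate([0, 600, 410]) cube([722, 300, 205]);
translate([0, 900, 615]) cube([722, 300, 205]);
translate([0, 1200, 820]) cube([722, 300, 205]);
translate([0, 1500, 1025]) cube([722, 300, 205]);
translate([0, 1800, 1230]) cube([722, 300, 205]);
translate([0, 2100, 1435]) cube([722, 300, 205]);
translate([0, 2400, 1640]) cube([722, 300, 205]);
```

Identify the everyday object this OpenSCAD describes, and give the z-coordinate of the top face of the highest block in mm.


A staircase. The total rise is 1845 mm.

9 identical blocks, each offset up and back from the previous — a staircase. Each step is 205 mm tall and there are 9 of them, so the total rise is 9 × 205 = 1845 mm.


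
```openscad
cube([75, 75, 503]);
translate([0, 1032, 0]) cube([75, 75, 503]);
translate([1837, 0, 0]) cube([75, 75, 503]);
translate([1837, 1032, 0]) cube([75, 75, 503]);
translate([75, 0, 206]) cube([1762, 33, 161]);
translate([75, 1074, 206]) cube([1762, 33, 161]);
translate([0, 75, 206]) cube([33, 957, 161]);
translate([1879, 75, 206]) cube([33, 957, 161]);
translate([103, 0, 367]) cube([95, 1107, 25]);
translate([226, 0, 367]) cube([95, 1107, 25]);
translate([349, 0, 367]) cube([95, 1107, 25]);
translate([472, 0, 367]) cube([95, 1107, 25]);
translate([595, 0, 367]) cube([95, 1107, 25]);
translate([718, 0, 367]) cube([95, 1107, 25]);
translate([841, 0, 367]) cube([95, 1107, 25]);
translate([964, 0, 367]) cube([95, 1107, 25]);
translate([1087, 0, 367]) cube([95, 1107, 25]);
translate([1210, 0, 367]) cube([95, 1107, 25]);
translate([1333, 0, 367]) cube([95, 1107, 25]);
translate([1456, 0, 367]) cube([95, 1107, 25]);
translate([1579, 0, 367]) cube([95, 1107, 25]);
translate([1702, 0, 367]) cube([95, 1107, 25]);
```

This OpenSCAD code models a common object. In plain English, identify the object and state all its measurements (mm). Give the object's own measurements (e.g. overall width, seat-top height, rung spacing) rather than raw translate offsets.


A bed frame 1912 mm long (x) by 1107 mm wide (y). Four 75×75 mm corner posts, 503 mm tall, at the corners of the footprint. Four rails of 33 mm thickness and 161 mm height run between adjacent posts with their undersides at z = 206 mm, their outer faces flush with the outside of the frame (the two x-running rails run between the posts' inner faces; the two y-running rails run between the posts' inner faces). 14 slats, each 95 mm wide (x) and 25 mm thick, lie across the top of the two x-running rails, running the full 1107 mm width of the frame in y; along x they sit between the end posts with a 28 mm gap after the −x posts and between neighbouring slats, leaving 40 mm before the +x posts.


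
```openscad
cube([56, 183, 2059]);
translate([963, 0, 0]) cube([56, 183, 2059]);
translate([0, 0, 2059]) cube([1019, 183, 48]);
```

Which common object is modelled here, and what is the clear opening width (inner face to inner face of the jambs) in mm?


A door frame. The clear opening width is 907 mm.

Two 2059 mm tall posts with a header on top — a door frame. The left jamb is 56 mm wide at x = 0; the right jamb starts at x = 963. The clear opening is 963 − 56 = 907 mm.


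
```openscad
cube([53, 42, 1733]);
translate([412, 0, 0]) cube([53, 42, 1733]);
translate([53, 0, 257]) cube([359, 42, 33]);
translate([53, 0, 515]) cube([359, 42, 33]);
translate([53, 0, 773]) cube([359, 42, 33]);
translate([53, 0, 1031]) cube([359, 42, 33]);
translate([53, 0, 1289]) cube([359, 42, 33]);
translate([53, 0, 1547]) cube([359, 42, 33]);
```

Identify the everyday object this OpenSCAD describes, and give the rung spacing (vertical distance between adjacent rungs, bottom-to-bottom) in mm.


A ladder. The rung spacing is 258 mm.

Two tall 53×42 posts with 6 short bars between them — a ladder. Adjacent rungs sit at z = 257 and z = 515, so the spacing is 515 − 257 = 258 mm.


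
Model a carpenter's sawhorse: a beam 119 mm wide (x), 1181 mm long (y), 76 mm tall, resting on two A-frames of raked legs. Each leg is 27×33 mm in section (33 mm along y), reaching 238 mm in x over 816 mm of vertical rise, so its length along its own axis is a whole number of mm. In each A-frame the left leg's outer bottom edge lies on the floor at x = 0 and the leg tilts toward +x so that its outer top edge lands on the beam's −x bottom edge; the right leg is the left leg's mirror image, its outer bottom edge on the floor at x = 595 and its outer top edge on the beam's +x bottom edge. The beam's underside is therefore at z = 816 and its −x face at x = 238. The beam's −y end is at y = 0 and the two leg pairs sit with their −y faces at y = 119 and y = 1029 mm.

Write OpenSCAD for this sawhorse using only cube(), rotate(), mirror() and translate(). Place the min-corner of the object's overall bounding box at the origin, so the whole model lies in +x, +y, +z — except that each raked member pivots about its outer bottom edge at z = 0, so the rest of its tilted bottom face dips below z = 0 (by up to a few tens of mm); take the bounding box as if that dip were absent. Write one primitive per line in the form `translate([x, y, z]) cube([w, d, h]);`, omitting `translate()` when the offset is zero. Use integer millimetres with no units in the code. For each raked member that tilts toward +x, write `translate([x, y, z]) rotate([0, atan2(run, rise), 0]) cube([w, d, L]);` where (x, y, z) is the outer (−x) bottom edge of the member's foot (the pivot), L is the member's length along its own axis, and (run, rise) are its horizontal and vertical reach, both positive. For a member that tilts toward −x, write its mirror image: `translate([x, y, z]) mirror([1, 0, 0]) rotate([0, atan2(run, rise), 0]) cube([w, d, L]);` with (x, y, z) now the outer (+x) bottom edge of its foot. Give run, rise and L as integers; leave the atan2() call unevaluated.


translate([238, 0, 816]) cube([119, 1181, 76]);
translate([0, 119, 0]) rotate([0, atan2(238, 816), 0]) cube([27, 33, 850]);
translate([595, 119, 0]) mirror([1, 0, 0]) rotate([0, atan2(238, 816), 0]) cube([27, 33, 850]);
translate([0, 1029, 0]) rotate([0, atan2(238, 816), 0]) cube([27, 33, 850]);
translate([595, 1029, 0]) mirror([1, 0, 0]) rotate([0, atan2(238, 816), 0]) cube([27, 33, 850]);


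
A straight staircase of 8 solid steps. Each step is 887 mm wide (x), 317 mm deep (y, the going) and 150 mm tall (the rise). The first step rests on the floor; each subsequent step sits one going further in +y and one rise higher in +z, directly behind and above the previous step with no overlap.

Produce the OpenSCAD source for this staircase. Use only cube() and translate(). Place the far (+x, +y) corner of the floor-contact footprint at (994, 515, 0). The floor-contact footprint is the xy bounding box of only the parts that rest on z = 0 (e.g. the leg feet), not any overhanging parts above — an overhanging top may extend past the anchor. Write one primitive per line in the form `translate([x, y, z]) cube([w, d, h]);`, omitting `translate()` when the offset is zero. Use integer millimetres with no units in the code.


translate([107, 198, 0]) cube([887, 317, 150]);
translate([107, 515, 150]) cube([887, 317, 150]);
translate([107, 832, 300]) cube([887, 317, 150]);
translate([107, 1149, 450]) cube([887, 317, 150]);
translate([107, 1466, 600]) cube([887, 317, 150]);
translate([107, 1783, 750]) cube([887, 317, 150]);
translate([107, 2100, 900]) cube([887, 317, 150]);
translate([107, 2417, 1050]) cube([887, 317, 150]);


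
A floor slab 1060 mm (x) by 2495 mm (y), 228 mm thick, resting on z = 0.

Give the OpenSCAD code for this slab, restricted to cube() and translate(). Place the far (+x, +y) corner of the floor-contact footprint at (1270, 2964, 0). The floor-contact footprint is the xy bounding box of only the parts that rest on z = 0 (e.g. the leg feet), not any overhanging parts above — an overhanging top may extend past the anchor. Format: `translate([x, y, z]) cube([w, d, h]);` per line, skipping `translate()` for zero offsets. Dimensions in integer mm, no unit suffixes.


translate([210, 469, 0]) cube([1060, 2495, 228]);


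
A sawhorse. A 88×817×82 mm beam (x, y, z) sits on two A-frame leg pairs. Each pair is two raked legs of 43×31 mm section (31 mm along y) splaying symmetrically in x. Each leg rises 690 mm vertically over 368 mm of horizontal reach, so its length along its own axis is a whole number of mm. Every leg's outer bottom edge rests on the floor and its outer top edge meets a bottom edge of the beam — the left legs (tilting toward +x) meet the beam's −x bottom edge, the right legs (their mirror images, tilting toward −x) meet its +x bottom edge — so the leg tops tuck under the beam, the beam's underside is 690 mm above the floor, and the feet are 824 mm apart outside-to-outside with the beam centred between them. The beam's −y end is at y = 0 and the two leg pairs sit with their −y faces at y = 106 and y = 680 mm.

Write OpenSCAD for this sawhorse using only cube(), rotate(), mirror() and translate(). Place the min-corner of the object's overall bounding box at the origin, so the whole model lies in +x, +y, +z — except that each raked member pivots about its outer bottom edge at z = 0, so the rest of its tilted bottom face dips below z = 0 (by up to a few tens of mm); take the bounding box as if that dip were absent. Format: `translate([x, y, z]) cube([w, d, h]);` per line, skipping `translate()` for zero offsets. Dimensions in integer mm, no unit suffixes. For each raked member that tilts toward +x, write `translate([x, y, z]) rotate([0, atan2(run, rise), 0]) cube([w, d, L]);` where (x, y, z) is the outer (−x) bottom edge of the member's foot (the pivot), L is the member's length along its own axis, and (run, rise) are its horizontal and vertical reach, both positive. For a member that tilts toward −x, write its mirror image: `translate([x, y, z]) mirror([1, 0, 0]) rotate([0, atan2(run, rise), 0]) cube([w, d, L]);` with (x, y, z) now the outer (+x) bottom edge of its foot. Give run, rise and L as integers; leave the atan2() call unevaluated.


translate([368, 0, 690]) cube([88, 817, 82]);
translate([0, 106, 0]) rotate([0, atan2(368, 690), 0]) cube([43, 31, 782]);
translate([824, 106, 0]) mirror([1, 0, 0]) rotate([0, atan2(368, 690), 0]) cube([43, 31, 782]);
translate([0, 680, 0]) rotate([0, atan2(368, 690), 0]) cube([43, 31, 782]);
translate([824, 680, 0]) mirror([1, 0, 0]) rotate([0, atan2(368, 690), 0]) cube([43, 31, 782]);


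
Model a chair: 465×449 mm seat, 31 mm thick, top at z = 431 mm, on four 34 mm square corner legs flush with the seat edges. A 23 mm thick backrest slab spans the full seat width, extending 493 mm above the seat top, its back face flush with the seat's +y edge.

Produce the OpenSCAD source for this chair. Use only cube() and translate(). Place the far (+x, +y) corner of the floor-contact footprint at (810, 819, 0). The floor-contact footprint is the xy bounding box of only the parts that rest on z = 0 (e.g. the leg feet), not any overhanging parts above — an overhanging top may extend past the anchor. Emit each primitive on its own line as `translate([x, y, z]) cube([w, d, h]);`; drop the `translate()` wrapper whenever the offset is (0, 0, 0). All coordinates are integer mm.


translate([345, 370, 400]) cube([465, 449, 31]);
translate([345, 370, 0]) cube([34, 34, 400]);
translate([776, 370, 0]) cube([34, 34, 400]);
translate([345, 785, 0]) cube([34, 34, 400]);
translate([776, 785, 0]) cube([34, 34, 400]);
translate([345, 796, 431]) cube([465, 23, 493]);


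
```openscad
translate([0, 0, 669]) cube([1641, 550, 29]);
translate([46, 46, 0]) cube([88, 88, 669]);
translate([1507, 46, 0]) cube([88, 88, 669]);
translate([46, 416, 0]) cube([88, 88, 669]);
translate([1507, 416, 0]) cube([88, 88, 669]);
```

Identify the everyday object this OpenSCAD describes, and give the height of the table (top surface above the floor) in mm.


A table. The table height is 698 mm.

A 1641×550×29 slab sits at z = 669 on four 88 mm square posts — a table. The top surface is at 669 + 29 = 698 mm.


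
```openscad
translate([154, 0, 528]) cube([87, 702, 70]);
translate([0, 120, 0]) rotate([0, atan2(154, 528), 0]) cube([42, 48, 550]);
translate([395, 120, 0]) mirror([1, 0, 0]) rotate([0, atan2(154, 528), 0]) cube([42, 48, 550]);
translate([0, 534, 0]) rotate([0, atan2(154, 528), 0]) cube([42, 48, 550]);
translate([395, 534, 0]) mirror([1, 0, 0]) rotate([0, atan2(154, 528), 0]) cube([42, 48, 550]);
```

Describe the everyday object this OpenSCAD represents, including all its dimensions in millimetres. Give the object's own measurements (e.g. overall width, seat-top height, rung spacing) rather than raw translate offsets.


A sawhorse. A 87×702×70 mm beam (x, y, z) sits on two A-frame leg pairs. Each pair is two raked legs of 42×48 mm section (48 mm along y) splaying symmetrically in x. Each leg rises 528 mm vertically over 154 mm of horizontal reach and is 550 mm long along its own axis. Every leg's outer bottom edge rests on the floor and its outer top edge meets a bottom edge of the beam — the left legs (tilting toward +x) meet the beam's −x bottom edge, the right legs (their mirror images, tilting toward −x) meet its +x bottom edge — so the leg tops tuck under the beam, the beam's underside is 528 mm above the floor, and the feet are 395 mm apart outside-to-outside with the beam centred between them. The two leg pairs are set in 120 mm from either end of the beam.


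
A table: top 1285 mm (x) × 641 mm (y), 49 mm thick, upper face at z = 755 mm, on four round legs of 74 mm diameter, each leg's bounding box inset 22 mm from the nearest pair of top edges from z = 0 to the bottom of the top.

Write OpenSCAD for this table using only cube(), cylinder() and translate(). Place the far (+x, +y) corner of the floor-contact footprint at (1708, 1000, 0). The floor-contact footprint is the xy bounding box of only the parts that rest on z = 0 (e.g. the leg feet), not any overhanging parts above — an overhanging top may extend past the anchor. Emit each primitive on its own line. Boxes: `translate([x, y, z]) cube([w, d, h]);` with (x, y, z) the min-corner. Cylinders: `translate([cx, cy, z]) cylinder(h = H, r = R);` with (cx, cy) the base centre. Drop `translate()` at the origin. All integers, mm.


translate([445, 381, 706]) cube([1285, 641, 49]);
translate([504, 440, 0]) cylinder(h = 706, r = 37);
translate([1671, 440, 0]) cylinder(h = 706, r = 37);
translate([504, 963, 0]) cylinder(h = 706, r = 37);
translate([1671, 963, 0]) cylinder(h = 706, r = 37);


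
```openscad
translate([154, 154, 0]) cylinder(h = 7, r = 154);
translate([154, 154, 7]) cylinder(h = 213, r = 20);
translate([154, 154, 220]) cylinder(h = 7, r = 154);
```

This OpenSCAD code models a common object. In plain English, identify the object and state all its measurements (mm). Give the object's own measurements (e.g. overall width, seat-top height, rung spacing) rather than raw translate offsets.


A spool: two coaxial disc flanges of radius 154 mm and thickness 7 mm, joined by a core cylinder of radius 20 mm and height 213 mm. The lower flange rests on z = 0 and the three cylinders share a vertical axis.


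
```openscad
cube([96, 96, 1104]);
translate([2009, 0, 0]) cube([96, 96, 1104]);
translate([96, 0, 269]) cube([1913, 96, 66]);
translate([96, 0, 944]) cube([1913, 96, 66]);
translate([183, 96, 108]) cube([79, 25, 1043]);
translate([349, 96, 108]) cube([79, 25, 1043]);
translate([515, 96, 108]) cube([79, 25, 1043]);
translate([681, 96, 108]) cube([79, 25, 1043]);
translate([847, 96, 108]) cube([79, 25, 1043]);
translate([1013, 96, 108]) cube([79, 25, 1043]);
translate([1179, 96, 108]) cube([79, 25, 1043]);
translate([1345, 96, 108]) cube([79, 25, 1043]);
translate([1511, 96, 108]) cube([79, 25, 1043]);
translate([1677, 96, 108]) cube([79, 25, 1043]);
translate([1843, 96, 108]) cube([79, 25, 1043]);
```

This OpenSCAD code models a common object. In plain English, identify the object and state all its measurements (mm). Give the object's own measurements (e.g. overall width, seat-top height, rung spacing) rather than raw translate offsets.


A fence section. Two 96×96 mm posts, 1104 mm tall, stand on the floor with a clear span of 1913 mm between their inner faces. Two horizontal rails of 96×66 mm section span the gap between the posts with their undersides at z = 269 mm and z = 944 mm, flush with the posts' −y face. 11 pickets, each 79 mm wide, 25 mm thick and 1043 mm tall, are fixed to the +y face of the rails with their bottoms at z = 108 mm, spaced across the span with a 87 mm gap after the −x post and between neighbouring pickets and before the +x post.


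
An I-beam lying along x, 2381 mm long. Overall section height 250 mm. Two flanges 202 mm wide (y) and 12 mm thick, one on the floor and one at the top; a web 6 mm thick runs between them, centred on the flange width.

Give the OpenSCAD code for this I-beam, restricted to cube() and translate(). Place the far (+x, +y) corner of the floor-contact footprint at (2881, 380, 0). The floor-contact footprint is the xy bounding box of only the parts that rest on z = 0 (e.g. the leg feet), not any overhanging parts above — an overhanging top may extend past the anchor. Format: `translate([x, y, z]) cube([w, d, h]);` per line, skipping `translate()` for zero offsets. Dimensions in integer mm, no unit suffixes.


translate([500, 178, 0]) cube([2381, 202, 12]);
translate([500, 276, 12]) cube([2381, 6, 226]);
translate([500, 178, 238]) cube([2381, 202, 12]);


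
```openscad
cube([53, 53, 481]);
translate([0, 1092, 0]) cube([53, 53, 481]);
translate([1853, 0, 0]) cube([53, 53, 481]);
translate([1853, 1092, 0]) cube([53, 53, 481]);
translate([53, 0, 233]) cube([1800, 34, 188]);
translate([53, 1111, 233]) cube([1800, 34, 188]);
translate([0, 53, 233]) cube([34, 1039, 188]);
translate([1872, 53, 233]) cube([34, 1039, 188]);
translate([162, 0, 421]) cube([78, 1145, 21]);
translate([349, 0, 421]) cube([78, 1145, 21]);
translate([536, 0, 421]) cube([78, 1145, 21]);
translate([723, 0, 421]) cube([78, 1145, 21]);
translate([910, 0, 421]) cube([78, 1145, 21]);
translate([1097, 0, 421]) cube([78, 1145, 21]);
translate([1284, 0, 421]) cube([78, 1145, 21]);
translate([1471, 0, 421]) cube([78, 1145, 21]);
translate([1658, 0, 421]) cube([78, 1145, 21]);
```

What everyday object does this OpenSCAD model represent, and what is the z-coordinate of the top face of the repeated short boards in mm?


A bed frame. The slat-top height is 442 mm.

Four posts, four rails, and a row of slats — a bed frame. Slats sit on the rails at z = 233 + 188 = 421; with slat thickness 21, the top is 442 mm.


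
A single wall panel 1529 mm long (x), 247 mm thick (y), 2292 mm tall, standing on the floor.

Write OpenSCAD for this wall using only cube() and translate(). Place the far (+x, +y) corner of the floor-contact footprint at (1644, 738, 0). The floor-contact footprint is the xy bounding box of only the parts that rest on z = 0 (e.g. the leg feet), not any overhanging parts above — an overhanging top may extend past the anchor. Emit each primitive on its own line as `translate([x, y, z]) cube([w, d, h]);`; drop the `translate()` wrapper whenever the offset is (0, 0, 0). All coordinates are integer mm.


translate([115, 491, 0]) cube([1529, 247, 2292]);


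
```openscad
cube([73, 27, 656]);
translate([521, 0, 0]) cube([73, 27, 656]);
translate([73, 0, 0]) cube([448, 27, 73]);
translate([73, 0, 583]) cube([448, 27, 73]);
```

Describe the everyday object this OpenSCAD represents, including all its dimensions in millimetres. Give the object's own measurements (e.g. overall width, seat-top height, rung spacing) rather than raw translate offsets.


A rectangular picture frame lying in the x–z plane (depth along y). The opening is 448 mm wide (x) by 510 mm tall (z), surrounded by a border 73 mm wide on all four sides. The frame is 27 mm deep and is made of two full-height vertical stiles with two horizontal rails fitted between them.


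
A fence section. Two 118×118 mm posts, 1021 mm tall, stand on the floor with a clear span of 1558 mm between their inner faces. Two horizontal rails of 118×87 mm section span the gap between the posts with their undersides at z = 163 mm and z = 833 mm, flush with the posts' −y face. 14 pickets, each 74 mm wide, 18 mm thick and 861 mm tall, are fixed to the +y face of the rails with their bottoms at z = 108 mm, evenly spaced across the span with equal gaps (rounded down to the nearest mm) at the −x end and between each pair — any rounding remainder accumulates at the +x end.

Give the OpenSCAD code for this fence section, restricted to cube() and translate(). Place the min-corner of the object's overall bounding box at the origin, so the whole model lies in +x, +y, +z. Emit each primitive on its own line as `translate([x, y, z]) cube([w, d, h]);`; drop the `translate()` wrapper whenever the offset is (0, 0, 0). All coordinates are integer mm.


cube([118, 118, 1021]);
translate([1676, 0, 0]) cube([118, 118, 1021]);
translate([118, 0, 163]) cube([1558, 118, 87]);
translate([118, 0, 833]) cube([1558, 118, 87]);
translate([152, 118, 108]) cube([74, 18, 861]);
translate([260, 118, 108]) cube([74, 18, 861]);
translate([368, 118, 108]) cube([74, 18, 861]);
translate([476, 118, 108]) cube([74, 18, 861]);
translate([584, 118, 108]) cube([74, 18, 861]);
translate([692, 118, 108]) cube([74, 18, 861]);
translate([800, 118, 108]) cube([74, 18, 861]);
translate([908, 118, 108]) cube([74, 18, 861]);
translate([1016, 118, 108]) cube([74, 18, 861]);
translate([1124, 118, 108]) cube([74, 18, 861]);
translate([1232, 118, 108]) cube([74, 18, 861]);
translate([1340, 118, 108]) cube([74, 18, 861]);
translate([1448, 118, 108]) cube([74, 18, 861]);
translate([1556, 118, 108]) cube([74, 18, 861]);


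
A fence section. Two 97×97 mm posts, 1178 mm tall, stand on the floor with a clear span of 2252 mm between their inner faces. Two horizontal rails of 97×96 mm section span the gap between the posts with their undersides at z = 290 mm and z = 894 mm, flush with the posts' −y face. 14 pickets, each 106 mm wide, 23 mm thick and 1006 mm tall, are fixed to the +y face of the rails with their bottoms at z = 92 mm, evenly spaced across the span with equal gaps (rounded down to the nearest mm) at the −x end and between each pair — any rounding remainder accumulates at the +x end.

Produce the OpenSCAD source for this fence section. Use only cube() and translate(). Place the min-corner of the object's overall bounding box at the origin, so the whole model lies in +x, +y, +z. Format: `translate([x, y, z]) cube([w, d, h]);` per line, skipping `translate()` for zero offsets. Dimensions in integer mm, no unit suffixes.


cube([97, 97, 1178]);
translate([2349, 0, 0]) cube([97, 97, 1178]);
translate([97, 0, 290]) cube([2252, 97, 96]);
translate([97, 0, 894]) cube([2252, 97, 96]);
translate([148, 97, 92]) cube([106, 23, 1006]);
translate([305, 97, 92]) cube([106, 23, 1006]);
translate([462, 97, 92]) cube([106, 23, 1006]);
translate([619, 97, 92]) cube([106, 23, 1006]);
translate([776, 97, 92]) cube([106, 23, 1006]);
translate([933, 97, 92]) cube([106, 23, 1006]);
translate([1090, 97, 92]) cube([106, 23, 1006]);
translate([1247, 97, 92]) cube([106, 23, 1006]);
translate([1404, 97, 92]) cube([106, 23, 1006]);
translate([1561, 97, 92]) cube([106, 23, 1006]);
translate([1718, 97, 92]) cube([106, 23, 1006]);
translate([1875, 97, 92]) cube([106, 23, 1006]);
translate([2032, 97, 92]) cube([106, 23, 1006]);
translate([2189, 97, 92]) cube([106, 23, 1006]);


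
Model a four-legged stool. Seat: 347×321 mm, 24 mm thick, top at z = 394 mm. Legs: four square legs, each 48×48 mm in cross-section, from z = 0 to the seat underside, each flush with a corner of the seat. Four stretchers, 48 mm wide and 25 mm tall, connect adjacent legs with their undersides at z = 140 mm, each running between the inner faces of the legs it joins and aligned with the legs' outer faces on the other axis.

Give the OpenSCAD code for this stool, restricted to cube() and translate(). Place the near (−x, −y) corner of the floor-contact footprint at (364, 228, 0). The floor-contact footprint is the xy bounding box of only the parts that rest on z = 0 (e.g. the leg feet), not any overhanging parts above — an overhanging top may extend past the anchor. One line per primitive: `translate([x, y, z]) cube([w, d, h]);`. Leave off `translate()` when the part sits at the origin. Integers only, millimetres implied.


translate([364, 228, 370]) cube([347, 321, 24]);
translate([364, 228, 0]) cube([48, 48, 370]);
translate([663, 228, 0]) cube([48, 48, 370]);
translate([364, 501, 0]) cube([48, 48, 370]);
translate([663, 501, 0]) cube([48, 48, 370]);
translate([412, 228, 140]) cube([251, 48, 25]);
translate([412, 501, 140]) cube([251, 48, 25]);
translate([364, 276, 140]) cube([48, 225, 25]);
translate([663, 276, 140]) cube([48, 225, 25]);


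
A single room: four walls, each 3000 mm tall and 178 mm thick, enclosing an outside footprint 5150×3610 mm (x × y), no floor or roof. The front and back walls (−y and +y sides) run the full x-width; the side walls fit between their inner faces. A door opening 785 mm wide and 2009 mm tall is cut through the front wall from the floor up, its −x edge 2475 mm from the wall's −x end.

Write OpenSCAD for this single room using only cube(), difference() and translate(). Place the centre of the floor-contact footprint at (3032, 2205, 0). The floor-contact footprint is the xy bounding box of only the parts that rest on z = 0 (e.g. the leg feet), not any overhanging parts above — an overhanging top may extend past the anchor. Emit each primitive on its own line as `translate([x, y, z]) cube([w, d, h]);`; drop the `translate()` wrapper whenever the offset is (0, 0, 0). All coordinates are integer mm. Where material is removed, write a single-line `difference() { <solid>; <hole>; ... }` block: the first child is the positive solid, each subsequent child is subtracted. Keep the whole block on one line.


difference() { translate([457, 400, 0]) cube([5150, 178, 3000]); translate([2932, 400, 0]) cube([785, 178, 2009]); }
translate([457, 3832, 0]) cube([5150, 178, 3000]);
translate([457, 578, 0]) cube([178, 3254, 3000]);
translate([5429, 578, 0]) cube([178, 3254, 3000]);


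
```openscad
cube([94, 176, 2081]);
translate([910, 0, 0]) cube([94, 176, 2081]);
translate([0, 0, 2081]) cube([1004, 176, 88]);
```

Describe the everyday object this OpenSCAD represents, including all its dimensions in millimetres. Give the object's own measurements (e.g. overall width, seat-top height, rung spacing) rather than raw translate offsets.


A door frame. The clear opening is 816 mm wide and 2081 mm high. Two 94 mm wide jambs, 176 mm deep, stand either side of the opening from the floor to the top of the opening. A 88 mm thick head sits across the top of both jambs, spanning the full outside width of the frame.


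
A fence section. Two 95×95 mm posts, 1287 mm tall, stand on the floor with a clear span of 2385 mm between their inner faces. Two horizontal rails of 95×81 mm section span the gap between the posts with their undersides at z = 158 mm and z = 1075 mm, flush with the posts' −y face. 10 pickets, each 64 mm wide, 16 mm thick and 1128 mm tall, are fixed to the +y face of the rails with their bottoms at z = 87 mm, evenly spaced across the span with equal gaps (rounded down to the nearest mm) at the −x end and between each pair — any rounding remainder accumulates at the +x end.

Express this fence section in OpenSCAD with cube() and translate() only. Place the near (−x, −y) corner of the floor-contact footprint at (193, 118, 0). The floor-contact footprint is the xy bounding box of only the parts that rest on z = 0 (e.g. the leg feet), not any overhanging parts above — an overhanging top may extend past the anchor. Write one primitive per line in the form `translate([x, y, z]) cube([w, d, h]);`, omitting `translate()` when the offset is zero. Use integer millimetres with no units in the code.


translate([193, 118, 0]) cube([95, 95, 1287]);
translate([2673, 118, 0]) cube([95, 95, 1287]);
translate([288, 118, 158]) cube([2385, 95, 81]);
translate([288, 118, 1075]) cube([2385, 95, 81]);
translate([446, 213, 87]) cube([64, 16, 1128]);
translate([668, 213, 87]) cube([64, 16, 1128]);
translate([890, 213, 87]) cube([64, 16, 1128]);
translate([1112, 213, 87]) cube([64, 16, 1128]);
translate([1334, 213, 87]) cube([64, 16, 1128]);
translate([1556, 213, 87]) cube([64, 16, 1128]);
translate([1778, 213, 87]) cube([64, 16, 1128]);
translate([2000, 213, 87]) cube([64, 16, 1128]);
translate([2222, 213, 87]) cube([64, 16, 1128]);
translate([2444, 213, 87]) cube([64, 16, 1128]);


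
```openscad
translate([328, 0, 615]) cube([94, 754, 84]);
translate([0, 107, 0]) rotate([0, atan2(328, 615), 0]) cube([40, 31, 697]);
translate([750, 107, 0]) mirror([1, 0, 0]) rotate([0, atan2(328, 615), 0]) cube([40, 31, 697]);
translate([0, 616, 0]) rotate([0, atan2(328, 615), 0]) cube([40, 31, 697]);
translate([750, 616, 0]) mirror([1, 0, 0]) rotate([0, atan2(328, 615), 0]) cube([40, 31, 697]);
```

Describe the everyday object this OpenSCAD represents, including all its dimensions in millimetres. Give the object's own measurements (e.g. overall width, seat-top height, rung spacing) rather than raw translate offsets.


A sawhorse. A 94×754×84 mm beam (x, y, z) sits on two A-frame leg pairs. Each pair is two raked legs of 40×31 mm section (31 mm along y) splaying symmetrically in x. Each leg rises 615 mm vertically over 328 mm of horizontal reach and is 697 mm long along its own axis. Every leg's outer bottom edge rests on the floor and its outer top edge meets a bottom edge of the beam — the left legs (tilting toward +x) meet the beam's −x bottom edge, the right legs (their mirror images, tilting toward −x) meet its +x bottom edge — so the leg tops tuck under the beam, the beam's underside is 615 mm above the floor, and the feet are 750 mm apart outside-to-outside with the beam centred between them. The two leg pairs are set in 107 mm from either end of the beam.
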